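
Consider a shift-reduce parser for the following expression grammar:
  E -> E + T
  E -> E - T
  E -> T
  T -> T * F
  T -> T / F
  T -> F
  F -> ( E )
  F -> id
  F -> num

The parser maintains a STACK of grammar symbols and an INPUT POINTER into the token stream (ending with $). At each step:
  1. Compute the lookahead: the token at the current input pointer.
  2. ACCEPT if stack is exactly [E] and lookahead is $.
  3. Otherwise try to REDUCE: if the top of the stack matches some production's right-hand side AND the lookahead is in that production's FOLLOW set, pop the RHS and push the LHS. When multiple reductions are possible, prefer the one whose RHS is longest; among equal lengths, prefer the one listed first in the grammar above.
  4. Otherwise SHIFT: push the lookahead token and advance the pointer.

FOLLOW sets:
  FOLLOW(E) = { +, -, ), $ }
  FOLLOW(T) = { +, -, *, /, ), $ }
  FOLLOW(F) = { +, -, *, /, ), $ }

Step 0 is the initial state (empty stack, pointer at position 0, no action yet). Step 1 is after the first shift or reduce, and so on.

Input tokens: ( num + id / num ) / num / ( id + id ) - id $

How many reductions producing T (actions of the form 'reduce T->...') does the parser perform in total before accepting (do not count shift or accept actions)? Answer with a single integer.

Answer: 9

Derivation:
Step 1: shift (. Stack=[(] ptr=1 lookahead=num remaining=[num + id / num ) / num / ( id + id ) - id $]
Step 2: shift num. Stack=[( num] ptr=2 lookahead=+ remaining=[+ id / num ) / num / ( id + id ) - id $]
Step 3: reduce F->num. Stack=[( F] ptr=2 lookahead=+ remaining=[+ id / num ) / num / ( id + id ) - id $]
Step 4: reduce T->F. Stack=[( T] ptr=2 lookahead=+ remaining=[+ id / num ) / num / ( id + id ) - id $]
Step 5: reduce E->T. Stack=[( E] ptr=2 lookahead=+ remaining=[+ id / num ) / num / ( id + id ) - id $]
Step 6: shift +. Stack=[( E +] ptr=3 lookahead=id remaining=[id / num ) / num / ( id + id ) - id $]
Step 7: shift id. Stack=[( E + id] ptr=4 lookahead=/ remaining=[/ num ) / num / ( id + id ) - id $]
Step 8: reduce F->id. Stack=[( E + F] ptr=4 lookahead=/ remaining=[/ num ) / num / ( id + id ) - id $]
Step 9: reduce T->F. Stack=[( E + T] ptr=4 lookahead=/ remaining=[/ num ) / num / ( id + id ) - id $]
Step 10: shift /. Stack=[( E + T /] ptr=5 lookahead=num remaining=[num ) / num / ( id + id ) - id $]
Step 11: shift num. Stack=[( E + T / num] ptr=6 lookahead=) remaining=[) / num / ( id + id ) - id $]
Step 12: reduce F->num. Stack=[( E + T / F] ptr=6 lookahead=) remaining=[) / num / ( id + id ) - id $]
Step 13: reduce T->T / F. Stack=[( E + T] ptr=6 lookahead=) remaining=[) / num / ( id + id ) - id $]
Step 14: reduce E->E + T. Stack=[( E] ptr=6 lookahead=) remaining=[) / num / ( id + id ) - id $]
Step 15: shift ). Stack=[( E )] ptr=7 lookahead=/ remaining=[/ num / ( id + id ) - id $]
Step 16: reduce F->( E ). Stack=[F] ptr=7 lookahead=/ remaining=[/ num / ( id + id ) - id $]
Step 17: reduce T->F. Stack=[T] ptr=7 lookahead=/ remaining=[/ num / ( id + id ) - id $]
Step 18: shift /. Stack=[T /] ptr=8 lookahead=num remaining=[num / ( id + id ) - id $]
Step 19: shift num. Stack=[T / num] ptr=9 lookahead=/ remaining=[/ ( id + id ) - id $]
Step 20: reduce F->num. Stack=[T / F] ptr=9 lookahead=/ remaining=[/ ( id + id ) - id $]
Step 21: reduce T->T / F. Stack=[T] ptr=9 lookahead=/ remaining=[/ ( id + id ) - id $]
Step 22: shift /. Stack=[T /] ptr=10 lookahead=( remaining=[( id + id ) - id $]
Step 23: shift (. Stack=[T / (] ptr=11 lookahead=id remaining=[id + id ) - id $]
Step 24: shift id. Stack=[T / ( id] ptr=12 lookahead=+ remaining=[+ id ) - id $]
Step 25: reduce F->id. Stack=[T / ( F] ptr=12 lookahead=+ remaining=[+ id ) - id $]
Step 26: reduce T->F. Stack=[T / ( T] ptr=12 lookahead=+ remaining=[+ id ) - id $]
Step 27: reduce E->T. Stack=[T / ( E] ptr=12 lookahead=+ remaining=[+ id ) - id $]
Step 28: shift +. Stack=[T / ( E +] ptr=13 lookahead=id remaining=[id ) - id $]
Step 29: shift id. Stack=[T / ( E + id] ptr=14 lookahead=) remaining=[) - id $]
Step 30: reduce F->id. Stack=[T / ( E + F] ptr=14 lookahead=) remaining=[) - id $]
Step 31: reduce T->F. Stack=[T / ( E + T] ptr=14 lookahead=) remaining=[) - id $]
Step 32: reduce E->E + T. Stack=[T / ( E] ptr=14 lookahead=) remaining=[) - id $]
Step 33: shift ). Stack=[T / ( E )] ptr=15 lookahead=- remaining=[- id $]
Step 34: reduce F->( E ). Stack=[T / F] ptr=15 lookahead=- remaining=[- id $]
Step 35: reduce T->T / F. Stack=[T] ptr=15 lookahead=- remaining=[- id $]
Step 36: reduce E->T. Stack=[E] ptr=15 lookahead=- remaining=[- id $]
Step 37: shift -. Stack=[E -] ptr=16 lookahead=id remaining=[id $]
Step 38: shift id. Stack=[E - id] ptr=17 lookahead=$ remaining=[$]
Step 39: reduce F->id. Stack=[E - F] ptr=17 lookahead=$ remaining=[$]
Step 40: reduce T->F. Stack=[E - T] ptr=17 lookahead=$ remaining=[$]
Step 41: reduce E->E - T. Stack=[E] ptr=17 lookahead=$ remaining=[$]
Step 42: accept. Stack=[E] ptr=17 lookahead=$ remaining=[$]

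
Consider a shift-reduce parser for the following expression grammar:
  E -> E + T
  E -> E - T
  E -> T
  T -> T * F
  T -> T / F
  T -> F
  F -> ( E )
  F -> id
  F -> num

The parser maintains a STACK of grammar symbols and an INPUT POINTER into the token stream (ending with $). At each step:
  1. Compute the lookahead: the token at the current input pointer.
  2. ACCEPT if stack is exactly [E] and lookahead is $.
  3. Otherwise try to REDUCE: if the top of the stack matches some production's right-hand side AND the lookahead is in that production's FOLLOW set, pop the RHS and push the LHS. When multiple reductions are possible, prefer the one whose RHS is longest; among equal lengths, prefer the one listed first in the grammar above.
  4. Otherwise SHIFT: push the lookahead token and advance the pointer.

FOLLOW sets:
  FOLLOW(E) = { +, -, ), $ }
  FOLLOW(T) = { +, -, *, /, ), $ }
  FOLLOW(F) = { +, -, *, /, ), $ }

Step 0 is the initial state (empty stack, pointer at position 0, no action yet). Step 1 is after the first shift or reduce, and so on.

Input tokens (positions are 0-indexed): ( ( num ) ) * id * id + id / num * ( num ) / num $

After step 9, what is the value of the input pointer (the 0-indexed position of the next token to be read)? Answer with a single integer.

Step 1: shift (. Stack=[(] ptr=1 lookahead=( remaining=[( num ) ) * id * id + id / num * ( num ) / num $]
Step 2: shift (. Stack=[( (] ptr=2 lookahead=num remaining=[num ) ) * id * id + id / num * ( num ) / num $]
Step 3: shift num. Stack=[( ( num] ptr=3 lookahead=) remaining=[) ) * id * id + id / num * ( num ) / num $]
Step 4: reduce F->num. Stack=[( ( F] ptr=3 lookahead=) remaining=[) ) * id * id + id / num * ( num ) / num $]
Step 5: reduce T->F. Stack=[( ( T] ptr=3 lookahead=) remaining=[) ) * id * id + id / num * ( num ) / num $]
Step 6: reduce E->T. Stack=[( ( E] ptr=3 lookahead=) remaining=[) ) * id * id + id / num * ( num ) / num $]
Step 7: shift ). Stack=[( ( E )] ptr=4 lookahead=) remaining=[) * id * id + id / num * ( num ) / num $]
Step 8: reduce F->( E ). Stack=[( F] ptr=4 lookahead=) remaining=[) * id * id + id / num * ( num ) / num $]
Step 9: reduce T->F. Stack=[( T] ptr=4 lookahead=) remaining=[) * id * id + id / num * ( num ) / num $]

Answer: 4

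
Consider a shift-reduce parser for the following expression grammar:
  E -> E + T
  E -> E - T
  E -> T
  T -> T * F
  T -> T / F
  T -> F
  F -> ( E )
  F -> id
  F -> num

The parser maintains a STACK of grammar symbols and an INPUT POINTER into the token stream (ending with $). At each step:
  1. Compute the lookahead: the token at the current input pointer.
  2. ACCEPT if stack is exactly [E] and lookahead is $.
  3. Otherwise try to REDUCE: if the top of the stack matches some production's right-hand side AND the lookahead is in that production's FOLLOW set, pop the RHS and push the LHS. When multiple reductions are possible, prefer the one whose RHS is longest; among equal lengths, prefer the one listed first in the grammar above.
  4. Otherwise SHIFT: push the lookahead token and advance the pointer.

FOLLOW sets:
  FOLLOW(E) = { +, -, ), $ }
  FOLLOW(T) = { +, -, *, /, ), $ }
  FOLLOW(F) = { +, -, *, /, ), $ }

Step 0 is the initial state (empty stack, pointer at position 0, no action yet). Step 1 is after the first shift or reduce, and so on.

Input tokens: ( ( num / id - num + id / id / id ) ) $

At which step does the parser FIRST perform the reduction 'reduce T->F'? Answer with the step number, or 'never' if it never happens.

Step 1: shift (. Stack=[(] ptr=1 lookahead=( remaining=[( num / id - num + id / id / id ) ) $]
Step 2: shift (. Stack=[( (] ptr=2 lookahead=num remaining=[num / id - num + id / id / id ) ) $]
Step 3: shift num. Stack=[( ( num] ptr=3 lookahead=/ remaining=[/ id - num + id / id / id ) ) $]
Step 4: reduce F->num. Stack=[( ( F] ptr=3 lookahead=/ remaining=[/ id - num + id / id / id ) ) $]
Step 5: reduce T->F. Stack=[( ( T] ptr=3 lookahead=/ remaining=[/ id - num + id / id / id ) ) $]

Answer: 5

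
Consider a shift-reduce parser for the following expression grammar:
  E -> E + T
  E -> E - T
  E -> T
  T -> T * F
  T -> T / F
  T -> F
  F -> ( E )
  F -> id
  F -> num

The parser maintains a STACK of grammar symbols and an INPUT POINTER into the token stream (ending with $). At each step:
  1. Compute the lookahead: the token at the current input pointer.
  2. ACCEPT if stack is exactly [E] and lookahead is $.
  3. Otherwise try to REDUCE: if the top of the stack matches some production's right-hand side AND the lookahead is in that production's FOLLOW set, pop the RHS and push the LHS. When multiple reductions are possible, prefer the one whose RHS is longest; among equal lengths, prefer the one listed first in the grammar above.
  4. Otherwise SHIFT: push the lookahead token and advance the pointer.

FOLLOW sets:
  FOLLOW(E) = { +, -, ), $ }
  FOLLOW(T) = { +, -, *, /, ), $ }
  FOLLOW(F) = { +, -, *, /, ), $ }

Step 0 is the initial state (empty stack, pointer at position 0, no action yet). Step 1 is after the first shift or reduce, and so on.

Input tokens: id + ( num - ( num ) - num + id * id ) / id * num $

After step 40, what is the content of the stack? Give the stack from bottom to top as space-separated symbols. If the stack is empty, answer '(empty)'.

Answer: E + T / F

Derivation:
Step 1: shift id. Stack=[id] ptr=1 lookahead=+ remaining=[+ ( num - ( num ) - num + id * id ) / id * num $]
Step 2: reduce F->id. Stack=[F] ptr=1 lookahead=+ remaining=[+ ( num - ( num ) - num + id * id ) / id * num $]
Step 3: reduce T->F. Stack=[T] ptr=1 lookahead=+ remaining=[+ ( num - ( num ) - num + id * id ) / id * num $]
Step 4: reduce E->T. Stack=[E] ptr=1 lookahead=+ remaining=[+ ( num - ( num ) - num + id * id ) / id * num $]
Step 5: shift +. Stack=[E +] ptr=2 lookahead=( remaining=[( num - ( num ) - num + id * id ) / id * num $]
Step 6: shift (. Stack=[E + (] ptr=3 lookahead=num remaining=[num - ( num ) - num + id * id ) / id * num $]
Step 7: shift num. Stack=[E + ( num] ptr=4 lookahead=- remaining=[- ( num ) - num + id * id ) / id * num $]
Step 8: reduce F->num. Stack=[E + ( F] ptr=4 lookahead=- remaining=[- ( num ) - num + id * id ) / id * num $]
Step 9: reduce T->F. Stack=[E + ( T] ptr=4 lookahead=- remaining=[- ( num ) - num + id * id ) / id * num $]
Step 10: reduce E->T. Stack=[E + ( E] ptr=4 lookahead=- remaining=[- ( num ) - num + id * id ) / id * num $]
Step 11: shift -. Stack=[E + ( E -] ptr=5 lookahead=( remaining=[( num ) - num + id * id ) / id * num $]
Step 12: shift (. Stack=[E + ( E - (] ptr=6 lookahead=num remaining=[num ) - num + id * id ) / id * num $]
Step 13: shift num. Stack=[E + ( E - ( num] ptr=7 lookahead=) remaining=[) - num + id * id ) / id * num $]
Step 14: reduce F->num. Stack=[E + ( E - ( F] ptr=7 lookahead=) remaining=[) - num + id * id ) / id * num $]
Step 15: reduce T->F. Stack=[E + ( E - ( T] ptr=7 lookahead=) remaining=[) - num + id * id ) / id * num $]
Step 16: reduce E->T. Stack=[E + ( E - ( E] ptr=7 lookahead=) remaining=[) - num + id * id ) / id * num $]
Step 17: shift ). Stack=[E + ( E - ( E )] ptr=8 lookahead=- remaining=[- num + id * id ) / id * num $]
Step 18: reduce F->( E ). Stack=[E + ( E - F] ptr=8 lookahead=- remaining=[- num + id * id ) / id * num $]
Step 19: reduce T->F. Stack=[E + ( E - T] ptr=8 lookahead=- remaining=[- num + id * id ) / id * num $]
Step 20: reduce E->E - T. Stack=[E + ( E] ptr=8 lookahead=- remaining=[- num + id * id ) / id * num $]
Step 21: shift -. Stack=[E + ( E -] ptr=9 lookahead=num remaining=[num + id * id ) / id * num $]
Step 22: shift num. Stack=[E + ( E - num] ptr=10 lookahead=+ remaining=[+ id * id ) / id * num $]
Step 23: reduce F->num. Stack=[E + ( E - F] ptr=10 lookahead=+ remaining=[+ id * id ) / id * num $]
Step 24: reduce T->F. Stack=[E + ( E - T] ptr=10 lookahead=+ remaining=[+ id * id ) / id * num $]
Step 25: reduce E->E - T. Stack=[E + ( E] ptr=10 lookahead=+ remaining=[+ id * id ) / id * num $]
Step 26: shift +. Stack=[E + ( E +] ptr=11 lookahead=id remaining=[id * id ) / id * num $]
Step 27: shift id. Stack=[E + ( E + id] ptr=12 lookahead=* remaining=[* id ) / id * num $]
Step 28: reduce F->id. Stack=[E + ( E + F] ptr=12 lookahead=* remaining=[* id ) / id * num $]
Step 29: reduce T->F. Stack=[E + ( E + T] ptr=12 lookahead=* remaining=[* id ) / id * num $]
Step 30: shift *. Stack=[E + ( E + T *] ptr=13 lookahead=id remaining=[id ) / id * num $]
Step 31: shift id. Stack=[E + ( E + T * id] ptr=14 lookahead=) remaining=[) / id * num $]
Step 32: reduce F->id. Stack=[E + ( E + T * F] ptr=14 lookahead=) remaining=[) / id * num $]
Step 33: reduce T->T * F. Stack=[E + ( E + T] ptr=14 lookahead=) remaining=[) / id * num $]
Step 34: reduce E->E + T. Stack=[E + ( E] ptr=14 lookahead=) remaining=[) / id * num $]
Step 35: shift ). Stack=[E + ( E )] ptr=15 lookahead=/ remaining=[/ id * num $]
Step 36: reduce F->( E ). Stack=[E + F] ptr=15 lookahead=/ remaining=[/ id * num $]
Step 37: reduce T->F. Stack=[E + T] ptr=15 lookahead=/ remaining=[/ id * num $]
Step 38: shift /. Stack=[E + T /] ptr=16 lookahead=id remaining=[id * num $]
Step 39: shift id. Stack=[E + T / id] ptr=17 lookahead=* remaining=[* num $]
Step 40: reduce F->id. Stack=[E + T / F] ptr=17 lookahead=* remaining=[* num $]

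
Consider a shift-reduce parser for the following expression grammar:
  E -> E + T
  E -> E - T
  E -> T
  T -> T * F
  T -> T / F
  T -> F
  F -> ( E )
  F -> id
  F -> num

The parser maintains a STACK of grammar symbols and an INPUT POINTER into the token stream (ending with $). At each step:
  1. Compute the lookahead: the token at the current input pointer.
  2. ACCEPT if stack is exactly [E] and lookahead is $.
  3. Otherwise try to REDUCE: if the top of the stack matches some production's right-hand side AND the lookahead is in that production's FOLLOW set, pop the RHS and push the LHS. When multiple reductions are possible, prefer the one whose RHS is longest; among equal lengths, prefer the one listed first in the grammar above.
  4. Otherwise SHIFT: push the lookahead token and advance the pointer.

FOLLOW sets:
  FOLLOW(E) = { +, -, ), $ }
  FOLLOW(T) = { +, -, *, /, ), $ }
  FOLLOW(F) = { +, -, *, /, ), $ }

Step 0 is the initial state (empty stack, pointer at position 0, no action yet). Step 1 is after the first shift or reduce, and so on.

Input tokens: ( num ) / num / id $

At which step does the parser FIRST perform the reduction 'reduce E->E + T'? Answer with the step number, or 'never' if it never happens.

Answer: never

Derivation:
Step 1: shift (. Stack=[(] ptr=1 lookahead=num remaining=[num ) / num / id $]
Step 2: shift num. Stack=[( num] ptr=2 lookahead=) remaining=[) / num / id $]
Step 3: reduce F->num. Stack=[( F] ptr=2 lookahead=) remaining=[) / num / id $]
Step 4: reduce T->F. Stack=[( T] ptr=2 lookahead=) remaining=[) / num / id $]
Step 5: reduce E->T. Stack=[( E] ptr=2 lookahead=) remaining=[) / num / id $]
Step 6: shift ). Stack=[( E )] ptr=3 lookahead=/ remaining=[/ num / id $]
Step 7: reduce F->( E ). Stack=[F] ptr=3 lookahead=/ remaining=[/ num / id $]
Step 8: reduce T->F. Stack=[T] ptr=3 lookahead=/ remaining=[/ num / id $]
Step 9: shift /. Stack=[T /] ptr=4 lookahead=num remaining=[num / id $]
Step 10: shift num. Stack=[T / num] ptr=5 lookahead=/ remaining=[/ id $]
Step 11: reduce F->num. Stack=[T / F] ptr=5 lookahead=/ remaining=[/ id $]
Step 12: reduce T->T / F. Stack=[T] ptr=5 lookahead=/ remaining=[/ id $]
Step 13: shift /. Stack=[T /] ptr=6 lookahead=id remaining=[id $]
Step 14: shift id. Stack=[T / id] ptr=7 lookahead=$ remaining=[$]
Step 15: reduce F->id. Stack=[T / F] ptr=7 lookahead=$ remaining=[$]
Step 16: reduce T->T / F. Stack=[T] ptr=7 lookahead=$ remaining=[$]
Step 17: reduce E->T. Stack=[E] ptr=7 lookahead=$ remaining=[$]
Step 18: accept. Stack=[E] ptr=7 lookahead=$ remaining=[$]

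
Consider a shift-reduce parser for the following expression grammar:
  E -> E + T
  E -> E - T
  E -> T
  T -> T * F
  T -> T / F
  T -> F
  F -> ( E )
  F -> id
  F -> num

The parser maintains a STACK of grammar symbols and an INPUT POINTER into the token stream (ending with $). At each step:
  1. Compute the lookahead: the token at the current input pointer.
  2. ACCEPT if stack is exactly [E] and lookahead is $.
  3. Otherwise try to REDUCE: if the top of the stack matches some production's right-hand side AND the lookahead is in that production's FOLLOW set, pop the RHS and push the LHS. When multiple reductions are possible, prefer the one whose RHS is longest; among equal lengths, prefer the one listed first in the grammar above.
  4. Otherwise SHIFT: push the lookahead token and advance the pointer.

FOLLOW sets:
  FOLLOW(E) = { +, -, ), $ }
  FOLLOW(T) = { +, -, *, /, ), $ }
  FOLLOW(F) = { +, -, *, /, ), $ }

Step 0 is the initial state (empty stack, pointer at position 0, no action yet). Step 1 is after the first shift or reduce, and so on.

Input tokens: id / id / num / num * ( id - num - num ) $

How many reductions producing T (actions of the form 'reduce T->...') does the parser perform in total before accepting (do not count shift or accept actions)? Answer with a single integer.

Answer: 8

Derivation:
Step 1: shift id. Stack=[id] ptr=1 lookahead=/ remaining=[/ id / num / num * ( id - num - num ) $]
Step 2: reduce F->id. Stack=[F] ptr=1 lookahead=/ remaining=[/ id / num / num * ( id - num - num ) $]
Step 3: reduce T->F. Stack=[T] ptr=1 lookahead=/ remaining=[/ id / num / num * ( id - num - num ) $]
Step 4: shift /. Stack=[T /] ptr=2 lookahead=id remaining=[id / num / num * ( id - num - num ) $]
Step 5: shift id. Stack=[T / id] ptr=3 lookahead=/ remaining=[/ num / num * ( id - num - num ) $]
Step 6: reduce F->id. Stack=[T / F] ptr=3 lookahead=/ remaining=[/ num / num * ( id - num - num ) $]
Step 7: reduce T->T / F. Stack=[T] ptr=3 lookahead=/ remaining=[/ num / num * ( id - num - num ) $]
Step 8: shift /. Stack=[T /] ptr=4 lookahead=num remaining=[num / num * ( id - num - num ) $]
Step 9: shift num. Stack=[T / num] ptr=5 lookahead=/ remaining=[/ num * ( id - num - num ) $]
Step 10: reduce F->num. Stack=[T / F] ptr=5 lookahead=/ remaining=[/ num * ( id - num - num ) $]
Step 11: reduce T->T / F. Stack=[T] ptr=5 lookahead=/ remaining=[/ num * ( id - num - num ) $]
Step 12: shift /. Stack=[T /] ptr=6 lookahead=num remaining=[num * ( id - num - num ) $]
Step 13: shift num. Stack=[T / num] ptr=7 lookahead=* remaining=[* ( id - num - num ) $]
Step 14: reduce F->num. Stack=[T / F] ptr=7 lookahead=* remaining=[* ( id - num - num ) $]
Step 15: reduce T->T / F. Stack=[T] ptr=7 lookahead=* remaining=[* ( id - num - num ) $]
Step 16: shift *. Stack=[T *] ptr=8 lookahead=( remaining=[( id - num - num ) $]
Step 17: shift (. Stack=[T * (] ptr=9 lookahead=id remaining=[id - num - num ) $]
Step 18: shift id. Stack=[T * ( id] ptr=10 lookahead=- remaining=[- num - num ) $]
Step 19: reduce F->id. Stack=[T * ( F] ptr=10 lookahead=- remaining=[- num - num ) $]
Step 20: reduce T->F. Stack=[T * ( T] ptr=10 lookahead=- remaining=[- num - num ) $]
Step 21: reduce E->T. Stack=[T * ( E] ptr=10 lookahead=- remaining=[- num - num ) $]
Step 22: shift -. Stack=[T * ( E -] ptr=11 lookahead=num remaining=[num - num ) $]
Step 23: shift num. Stack=[T * ( E - num] ptr=12 lookahead=- remaining=[- num ) $]
Step 24: reduce F->num. Stack=[T * ( E - F] ptr=12 lookahead=- remaining=[- num ) $]
Step 25: reduce T->F. Stack=[T * ( E - T] ptr=12 lookahead=- remaining=[- num ) $]
Step 26: reduce E->E - T. Stack=[T * ( E] ptr=12 lookahead=- remaining=[- num ) $]
Step 27: shift -. Stack=[T * ( E -] ptr=13 lookahead=num remaining=[num ) $]
Step 28: shift num. Stack=[T * ( E - num] ptr=14 lookahead=) remaining=[) $]
Step 29: reduce F->num. Stack=[T * ( E - F] ptr=14 lookahead=) remaining=[) $]
Step 30: reduce T->F. Stack=[T * ( E - T] ptr=14 lookahead=) remaining=[) $]
Step 31: reduce E->E - T. Stack=[T * ( E] ptr=14 lookahead=) remaining=[) $]
Step 32: shift ). Stack=[T * ( E )] ptr=15 lookahead=$ remaining=[$]
Step 33: reduce F->( E ). Stack=[T * F] ptr=15 lookahead=$ remaining=[$]
Step 34: reduce T->T * F. Stack=[T] ptr=15 lookahead=$ remaining=[$]
Step 35: reduce E->T. Stack=[E] ptr=15 lookahead=$ remaining=[$]
Step 36: accept. Stack=[E] ptr=15 lookahead=$ remaining=[$]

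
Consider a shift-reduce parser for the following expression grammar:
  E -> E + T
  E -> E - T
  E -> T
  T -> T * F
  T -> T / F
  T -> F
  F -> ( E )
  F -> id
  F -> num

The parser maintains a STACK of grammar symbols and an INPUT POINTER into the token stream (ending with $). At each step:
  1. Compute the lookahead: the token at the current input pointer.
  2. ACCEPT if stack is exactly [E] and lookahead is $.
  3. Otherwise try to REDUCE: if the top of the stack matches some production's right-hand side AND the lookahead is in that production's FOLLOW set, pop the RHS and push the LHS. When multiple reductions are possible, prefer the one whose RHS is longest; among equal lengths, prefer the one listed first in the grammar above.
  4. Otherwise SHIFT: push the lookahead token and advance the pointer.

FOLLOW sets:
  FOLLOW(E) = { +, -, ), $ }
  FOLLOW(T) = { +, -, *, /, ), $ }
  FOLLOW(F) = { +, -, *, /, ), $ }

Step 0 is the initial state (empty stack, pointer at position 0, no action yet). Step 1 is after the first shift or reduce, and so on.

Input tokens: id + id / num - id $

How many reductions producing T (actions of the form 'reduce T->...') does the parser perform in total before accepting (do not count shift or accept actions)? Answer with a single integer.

Step 1: shift id. Stack=[id] ptr=1 lookahead=+ remaining=[+ id / num - id $]
Step 2: reduce F->id. Stack=[F] ptr=1 lookahead=+ remaining=[+ id / num - id $]
Step 3: reduce T->F. Stack=[T] ptr=1 lookahead=+ remaining=[+ id / num - id $]
Step 4: reduce E->T. Stack=[E] ptr=1 lookahead=+ remaining=[+ id / num - id $]
Step 5: shift +. Stack=[E +] ptr=2 lookahead=id remaining=[id / num - id $]
Step 6: shift id. Stack=[E + id] ptr=3 lookahead=/ remaining=[/ num - id $]
Step 7: reduce F->id. Stack=[E + F] ptr=3 lookahead=/ remaining=[/ num - id $]
Step 8: reduce T->F. Stack=[E + T] ptr=3 lookahead=/ remaining=[/ num - id $]
Step 9: shift /. Stack=[E + T /] ptr=4 lookahead=num remaining=[num - id $]
Step 10: shift num. Stack=[E + T / num] ptr=5 lookahead=- remaining=[- id $]
Step 11: reduce F->num. Stack=[E + T / F] ptr=5 lookahead=- remaining=[- id $]
Step 12: reduce T->T / F. Stack=[E + T] ptr=5 lookahead=- remaining=[- id $]
Step 13: reduce E->E + T. Stack=[E] ptr=5 lookahead=- remaining=[- id $]
Step 14: shift -. Stack=[E -] ptr=6 lookahead=id remaining=[id $]
Step 15: shift id. Stack=[E - id] ptr=7 lookahead=$ remaining=[$]
Step 16: reduce F->id. Stack=[E - F] ptr=7 lookahead=$ remaining=[$]
Step 17: reduce T->F. Stack=[E - T] ptr=7 lookahead=$ remaining=[$]
Step 18: reduce E->E - T. Stack=[E] ptr=7 lookahead=$ remaining=[$]
Step 19: accept. Stack=[E] ptr=7 lookahead=$ remaining=[$]

Answer: 4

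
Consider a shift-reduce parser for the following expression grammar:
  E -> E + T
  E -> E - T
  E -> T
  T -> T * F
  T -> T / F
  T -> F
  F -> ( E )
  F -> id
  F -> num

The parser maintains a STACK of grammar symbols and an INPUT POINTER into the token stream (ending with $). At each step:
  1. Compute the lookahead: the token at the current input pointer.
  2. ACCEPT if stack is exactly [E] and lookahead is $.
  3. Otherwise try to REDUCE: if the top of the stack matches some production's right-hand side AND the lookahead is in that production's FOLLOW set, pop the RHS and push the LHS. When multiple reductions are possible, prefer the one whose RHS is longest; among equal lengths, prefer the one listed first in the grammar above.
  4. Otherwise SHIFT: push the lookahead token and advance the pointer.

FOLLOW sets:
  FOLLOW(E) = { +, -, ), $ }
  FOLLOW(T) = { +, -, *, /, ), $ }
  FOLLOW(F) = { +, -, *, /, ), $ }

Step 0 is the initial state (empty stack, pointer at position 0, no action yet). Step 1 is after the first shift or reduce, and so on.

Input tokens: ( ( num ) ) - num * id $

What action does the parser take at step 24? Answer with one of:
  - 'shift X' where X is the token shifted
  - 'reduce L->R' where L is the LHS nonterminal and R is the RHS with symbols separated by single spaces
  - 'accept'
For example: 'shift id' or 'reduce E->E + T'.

Answer: accept

Derivation:
Step 1: shift (. Stack=[(] ptr=1 lookahead=( remaining=[( num ) ) - num * id $]
Step 2: shift (. Stack=[( (] ptr=2 lookahead=num remaining=[num ) ) - num * id $]
Step 3: shift num. Stack=[( ( num] ptr=3 lookahead=) remaining=[) ) - num * id $]
Step 4: reduce F->num. Stack=[( ( F] ptr=3 lookahead=) remaining=[) ) - num * id $]
Step 5: reduce T->F. Stack=[( ( T] ptr=3 lookahead=) remaining=[) ) - num * id $]
Step 6: reduce E->T. Stack=[( ( E] ptr=3 lookahead=) remaining=[) ) - num * id $]
Step 7: shift ). Stack=[( ( E )] ptr=4 lookahead=) remaining=[) - num * id $]
Step 8: reduce F->( E ). Stack=[( F] ptr=4 lookahead=) remaining=[) - num * id $]
Step 9: reduce T->F. Stack=[( T] ptr=4 lookahead=) remaining=[) - num * id $]
Step 10: reduce E->T. Stack=[( E] ptr=4 lookahead=) remaining=[) - num * id $]
Step 11: shift ). Stack=[( E )] ptr=5 lookahead=- remaining=[- num * id $]
Step 12: reduce F->( E ). Stack=[F] ptr=5 lookahead=- remaining=[- num * id $]
Step 13: reduce T->F. Stack=[T] ptr=5 lookahead=- remaining=[- num * id $]
Step 14: reduce E->T. Stack=[E] ptr=5 lookahead=- remaining=[- num * id $]
Step 15: shift -. Stack=[E -] ptr=6 lookahead=num remaining=[num * id $]
Step 16: shift num. Stack=[E - num] ptr=7 lookahead=* remaining=[* id $]
Step 17: reduce F->num. Stack=[E - F] ptr=7 lookahead=* remaining=[* id $]
Step 18: reduce T->F. Stack=[E - T] ptr=7 lookahead=* remaining=[* id $]
Step 19: shift *. Stack=[E - T *] ptr=8 lookahead=id remaining=[id $]
Step 20: shift id. Stack=[E - T * id] ptr=9 lookahead=$ remaining=[$]
Step 21: reduce F->id. Stack=[E - T * F] ptr=9 lookahead=$ remaining=[$]
Step 22: reduce T->T * F. Stack=[E - T] ptr=9 lookahead=$ remaining=[$]
Step 23: reduce E->E - T. Stack=[E] ptr=9 lookahead=$ remaining=[$]
Step 24: accept. Stack=[E] ptr=9 lookahead=$ remaining=[$]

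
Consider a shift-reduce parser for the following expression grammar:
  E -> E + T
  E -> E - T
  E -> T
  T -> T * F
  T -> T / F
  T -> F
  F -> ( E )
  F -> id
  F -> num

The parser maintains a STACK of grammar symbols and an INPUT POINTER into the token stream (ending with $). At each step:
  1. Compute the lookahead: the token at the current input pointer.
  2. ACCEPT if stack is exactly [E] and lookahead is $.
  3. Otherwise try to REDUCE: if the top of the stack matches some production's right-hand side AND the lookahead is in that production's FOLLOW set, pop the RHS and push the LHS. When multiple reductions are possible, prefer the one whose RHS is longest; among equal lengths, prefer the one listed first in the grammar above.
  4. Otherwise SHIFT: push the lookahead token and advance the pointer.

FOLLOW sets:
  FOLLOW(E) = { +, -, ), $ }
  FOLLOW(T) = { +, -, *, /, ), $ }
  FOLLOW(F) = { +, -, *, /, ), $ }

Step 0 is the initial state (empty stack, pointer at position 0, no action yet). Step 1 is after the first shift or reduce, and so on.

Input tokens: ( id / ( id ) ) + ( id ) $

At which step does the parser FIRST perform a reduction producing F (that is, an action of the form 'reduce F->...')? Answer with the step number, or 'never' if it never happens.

Step 1: shift (. Stack=[(] ptr=1 lookahead=id remaining=[id / ( id ) ) + ( id ) $]
Step 2: shift id. Stack=[( id] ptr=2 lookahead=/ remaining=[/ ( id ) ) + ( id ) $]
Step 3: reduce F->id. Stack=[( F] ptr=2 lookahead=/ remaining=[/ ( id ) ) + ( id ) $]

Answer: 3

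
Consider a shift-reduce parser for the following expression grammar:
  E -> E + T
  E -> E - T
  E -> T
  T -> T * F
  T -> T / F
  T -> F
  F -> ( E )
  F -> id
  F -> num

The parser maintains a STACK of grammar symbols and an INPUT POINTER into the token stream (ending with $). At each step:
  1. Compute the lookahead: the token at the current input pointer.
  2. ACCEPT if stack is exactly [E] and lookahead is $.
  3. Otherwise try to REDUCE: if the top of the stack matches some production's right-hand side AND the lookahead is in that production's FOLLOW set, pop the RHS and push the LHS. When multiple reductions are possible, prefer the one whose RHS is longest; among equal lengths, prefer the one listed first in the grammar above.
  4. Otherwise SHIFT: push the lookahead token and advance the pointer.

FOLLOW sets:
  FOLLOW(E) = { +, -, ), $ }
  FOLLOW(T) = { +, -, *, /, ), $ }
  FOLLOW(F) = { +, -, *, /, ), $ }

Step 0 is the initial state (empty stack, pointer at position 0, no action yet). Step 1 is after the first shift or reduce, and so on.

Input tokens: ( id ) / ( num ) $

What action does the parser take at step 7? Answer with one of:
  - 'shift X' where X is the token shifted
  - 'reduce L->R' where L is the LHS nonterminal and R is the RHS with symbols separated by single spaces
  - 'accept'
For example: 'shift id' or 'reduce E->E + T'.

Step 1: shift (. Stack=[(] ptr=1 lookahead=id remaining=[id ) / ( num ) $]
Step 2: shift id. Stack=[( id] ptr=2 lookahead=) remaining=[) / ( num ) $]
Step 3: reduce F->id. Stack=[( F] ptr=2 lookahead=) remaining=[) / ( num ) $]
Step 4: reduce T->F. Stack=[( T] ptr=2 lookahead=) remaining=[) / ( num ) $]
Step 5: reduce E->T. Stack=[( E] ptr=2 lookahead=) remaining=[) / ( num ) $]
Step 6: shift ). Stack=[( E )] ptr=3 lookahead=/ remaining=[/ ( num ) $]
Step 7: reduce F->( E ). Stack=[F] ptr=3 lookahead=/ remaining=[/ ( num ) $]

Answer: reduce F->( E )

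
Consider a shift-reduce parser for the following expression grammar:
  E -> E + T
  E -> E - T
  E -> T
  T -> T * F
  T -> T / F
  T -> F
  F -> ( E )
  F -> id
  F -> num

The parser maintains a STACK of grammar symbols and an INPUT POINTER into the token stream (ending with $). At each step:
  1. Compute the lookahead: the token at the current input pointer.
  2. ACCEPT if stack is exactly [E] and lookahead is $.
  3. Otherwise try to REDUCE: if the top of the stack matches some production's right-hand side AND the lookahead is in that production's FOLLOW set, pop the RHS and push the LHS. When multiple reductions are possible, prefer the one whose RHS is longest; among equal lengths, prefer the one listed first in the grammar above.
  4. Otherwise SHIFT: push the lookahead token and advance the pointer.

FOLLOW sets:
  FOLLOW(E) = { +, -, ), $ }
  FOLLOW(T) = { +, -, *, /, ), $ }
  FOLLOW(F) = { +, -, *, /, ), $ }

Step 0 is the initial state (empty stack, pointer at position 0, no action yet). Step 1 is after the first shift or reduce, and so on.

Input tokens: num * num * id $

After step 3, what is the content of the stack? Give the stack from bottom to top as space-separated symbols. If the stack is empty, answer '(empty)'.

Step 1: shift num. Stack=[num] ptr=1 lookahead=* remaining=[* num * id $]
Step 2: reduce F->num. Stack=[F] ptr=1 lookahead=* remaining=[* num * id $]
Step 3: reduce T->F. Stack=[T] ptr=1 lookahead=* remaining=[* num * id $]

Answer: T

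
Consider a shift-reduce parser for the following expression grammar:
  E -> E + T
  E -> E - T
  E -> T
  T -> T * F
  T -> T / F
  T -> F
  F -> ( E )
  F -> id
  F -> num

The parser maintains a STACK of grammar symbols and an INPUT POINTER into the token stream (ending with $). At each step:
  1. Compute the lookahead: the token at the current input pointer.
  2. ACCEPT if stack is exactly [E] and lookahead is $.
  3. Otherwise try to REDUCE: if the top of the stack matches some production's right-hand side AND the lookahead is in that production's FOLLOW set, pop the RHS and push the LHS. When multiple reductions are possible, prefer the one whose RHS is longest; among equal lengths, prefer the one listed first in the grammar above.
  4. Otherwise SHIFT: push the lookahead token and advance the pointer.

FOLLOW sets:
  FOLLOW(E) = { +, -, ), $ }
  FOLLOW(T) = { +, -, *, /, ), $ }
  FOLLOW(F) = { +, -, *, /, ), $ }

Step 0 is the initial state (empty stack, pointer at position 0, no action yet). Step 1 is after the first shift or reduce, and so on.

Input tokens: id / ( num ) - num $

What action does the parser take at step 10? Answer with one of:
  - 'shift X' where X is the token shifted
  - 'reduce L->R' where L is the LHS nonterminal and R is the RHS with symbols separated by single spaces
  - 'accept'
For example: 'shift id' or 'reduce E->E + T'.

Step 1: shift id. Stack=[id] ptr=1 lookahead=/ remaining=[/ ( num ) - num $]
Step 2: reduce F->id. Stack=[F] ptr=1 lookahead=/ remaining=[/ ( num ) - num $]
Step 3: reduce T->F. Stack=[T] ptr=1 lookahead=/ remaining=[/ ( num ) - num $]
Step 4: shift /. Stack=[T /] ptr=2 lookahead=( remaining=[( num ) - num $]
Step 5: shift (. Stack=[T / (] ptr=3 lookahead=num remaining=[num ) - num $]
Step 6: shift num. Stack=[T / ( num] ptr=4 lookahead=) remaining=[) - num $]
Step 7: reduce F->num. Stack=[T / ( F] ptr=4 lookahead=) remaining=[) - num $]
Step 8: reduce T->F. Stack=[T / ( T] ptr=4 lookahead=) remaining=[) - num $]
Step 9: reduce E->T. Stack=[T / ( E] ptr=4 lookahead=) remaining=[) - num $]
Step 10: shift ). Stack=[T / ( E )] ptr=5 lookahead=- remaining=[- num $]

Answer: shift )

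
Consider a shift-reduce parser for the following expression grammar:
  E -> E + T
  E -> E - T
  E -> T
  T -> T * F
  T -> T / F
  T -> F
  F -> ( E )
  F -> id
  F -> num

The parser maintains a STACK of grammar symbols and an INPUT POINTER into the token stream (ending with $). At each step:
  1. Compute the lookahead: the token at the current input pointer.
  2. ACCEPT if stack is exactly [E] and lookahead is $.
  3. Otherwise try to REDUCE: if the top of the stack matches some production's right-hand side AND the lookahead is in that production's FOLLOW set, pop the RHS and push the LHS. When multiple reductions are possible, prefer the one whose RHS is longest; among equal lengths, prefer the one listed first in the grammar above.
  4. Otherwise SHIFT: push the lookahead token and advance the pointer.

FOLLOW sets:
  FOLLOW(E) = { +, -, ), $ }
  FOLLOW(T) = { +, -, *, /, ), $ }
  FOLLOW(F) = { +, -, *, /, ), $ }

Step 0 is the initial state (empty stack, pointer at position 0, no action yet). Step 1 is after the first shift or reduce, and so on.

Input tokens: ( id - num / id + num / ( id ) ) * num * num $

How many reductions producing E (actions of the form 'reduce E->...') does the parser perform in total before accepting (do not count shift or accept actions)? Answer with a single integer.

Answer: 5

Derivation:
Step 1: shift (. Stack=[(] ptr=1 lookahead=id remaining=[id - num / id + num / ( id ) ) * num * num $]
Step 2: shift id. Stack=[( id] ptr=2 lookahead=- remaining=[- num / id + num / ( id ) ) * num * num $]
Step 3: reduce F->id. Stack=[( F] ptr=2 lookahead=- remaining=[- num / id + num / ( id ) ) * num * num $]
Step 4: reduce T->F. Stack=[( T] ptr=2 lookahead=- remaining=[- num / id + num / ( id ) ) * num * num $]
Step 5: reduce E->T. Stack=[( E] ptr=2 lookahead=- remaining=[- num / id + num / ( id ) ) * num * num $]
Step 6: shift -. Stack=[( E -] ptr=3 lookahead=num remaining=[num / id + num / ( id ) ) * num * num $]
Step 7: shift num. Stack=[( E - num] ptr=4 lookahead=/ remaining=[/ id + num / ( id ) ) * num * num $]
Step 8: reduce F->num. Stack=[( E - F] ptr=4 lookahead=/ remaining=[/ id + num / ( id ) ) * num * num $]
Step 9: reduce T->F. Stack=[( E - T] ptr=4 lookahead=/ remaining=[/ id + num / ( id ) ) * num * num $]
Step 10: shift /. Stack=[( E - T /] ptr=5 lookahead=id remaining=[id + num / ( id ) ) * num * num $]
Step 11: shift id. Stack=[( E - T / id] ptr=6 lookahead=+ remaining=[+ num / ( id ) ) * num * num $]
Step 12: reduce F->id. Stack=[( E - T / F] ptr=6 lookahead=+ remaining=[+ num / ( id ) ) * num * num $]
Step 13: reduce T->T / F. Stack=[( E - T] ptr=6 lookahead=+ remaining=[+ num / ( id ) ) * num * num $]
Step 14: reduce E->E - T. Stack=[( E] ptr=6 lookahead=+ remaining=[+ num / ( id ) ) * num * num $]
Step 15: shift +. Stack=[( E +] ptr=7 lookahead=num remaining=[num / ( id ) ) * num * num $]
Step 16: shift num. Stack=[( E + num] ptr=8 lookahead=/ remaining=[/ ( id ) ) * num * num $]
Step 17: reduce F->num. Stack=[( E + F] ptr=8 lookahead=/ remaining=[/ ( id ) ) * num * num $]
Step 18: reduce T->F. Stack=[( E + T] ptr=8 lookahead=/ remaining=[/ ( id ) ) * num * num $]
Step 19: shift /. Stack=[( E + T /] ptr=9 lookahead=( remaining=[( id ) ) * num * num $]
Step 20: shift (. Stack=[( E + T / (] ptr=10 lookahead=id remaining=[id ) ) * num * num $]
Step 21: shift id. Stack=[( E + T / ( id] ptr=11 lookahead=) remaining=[) ) * num * num $]
Step 22: reduce F->id. Stack=[( E + T / ( F] ptr=11 lookahead=) remaining=[) ) * num * num $]
Step 23: reduce T->F. Stack=[( E + T / ( T] ptr=11 lookahead=) remaining=[) ) * num * num $]
Step 24: reduce E->T. Stack=[( E + T / ( E] ptr=11 lookahead=) remaining=[) ) * num * num $]
Step 25: shift ). Stack=[( E + T / ( E )] ptr=12 lookahead=) remaining=[) * num * num $]
Step 26: reduce F->( E ). Stack=[( E + T / F] ptr=12 lookahead=) remaining=[) * num * num $]
Step 27: reduce T->T / F. Stack=[( E + T] ptr=12 lookahead=) remaining=[) * num * num $]
Step 28: reduce E->E + T. Stack=[( E] ptr=12 lookahead=) remaining=[) * num * num $]
Step 29: shift ). Stack=[( E )] ptr=13 lookahead=* remaining=[* num * num $]
Step 30: reduce F->( E ). Stack=[F] ptr=13 lookahead=* remaining=[* num * num $]
Step 31: reduce T->F. Stack=[T] ptr=13 lookahead=* remaining=[* num * num $]
Step 32: shift *. Stack=[T *] ptr=14 lookahead=num remaining=[num * num $]
Step 33: shift num. Stack=[T * num] ptr=15 lookahead=* remaining=[* num $]
Step 34: reduce F->num. Stack=[T * F] ptr=15 lookahead=* remaining=[* num $]
Step 35: reduce T->T * F. Stack=[T] ptr=15 lookahead=* remaining=[* num $]
Step 36: shift *. Stack=[T *] ptr=16 lookahead=num remaining=[num $]
Step 37: shift num. Stack=[T * num] ptr=17 lookahead=$ remaining=[$]
Step 38: reduce F->num. Stack=[T * F] ptr=17 lookahead=$ remaining=[$]
Step 39: reduce T->T * F. Stack=[T] ptr=17 lookahead=$ remaining=[$]
Step 40: reduce E->T. Stack=[E] ptr=17 lookahead=$ remaining=[$]
Step 41: accept. Stack=[E] ptr=17 lookahead=$ remaining=[$]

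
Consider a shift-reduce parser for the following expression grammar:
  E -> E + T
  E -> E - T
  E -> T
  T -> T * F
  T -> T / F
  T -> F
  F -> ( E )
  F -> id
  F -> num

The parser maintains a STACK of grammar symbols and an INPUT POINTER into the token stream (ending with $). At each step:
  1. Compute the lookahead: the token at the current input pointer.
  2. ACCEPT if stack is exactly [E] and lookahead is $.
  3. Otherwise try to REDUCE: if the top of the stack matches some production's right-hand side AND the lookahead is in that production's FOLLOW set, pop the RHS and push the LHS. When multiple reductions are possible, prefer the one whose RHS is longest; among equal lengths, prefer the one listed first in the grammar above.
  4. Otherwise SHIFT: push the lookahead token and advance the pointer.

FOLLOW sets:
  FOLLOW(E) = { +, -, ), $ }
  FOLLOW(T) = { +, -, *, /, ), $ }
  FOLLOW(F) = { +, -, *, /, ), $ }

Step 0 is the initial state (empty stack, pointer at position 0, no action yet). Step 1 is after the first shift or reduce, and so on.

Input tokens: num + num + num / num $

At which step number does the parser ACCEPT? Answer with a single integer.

Answer: 19

Derivation:
Step 1: shift num. Stack=[num] ptr=1 lookahead=+ remaining=[+ num + num / num $]
Step 2: reduce F->num. Stack=[F] ptr=1 lookahead=+ remaining=[+ num + num / num $]
Step 3: reduce T->F. Stack=[T] ptr=1 lookahead=+ remaining=[+ num + num / num $]
Step 4: reduce E->T. Stack=[E] ptr=1 lookahead=+ remaining=[+ num + num / num $]
Step 5: shift +. Stack=[E +] ptr=2 lookahead=num remaining=[num + num / num $]
Step 6: shift num. Stack=[E + num] ptr=3 lookahead=+ remaining=[+ num / num $]
Step 7: reduce F->num. Stack=[E + F] ptr=3 lookahead=+ remaining=[+ num / num $]
Step 8: reduce T->F. Stack=[E + T] ptr=3 lookahead=+ remaining=[+ num / num $]
Step 9: reduce E->E + T. Stack=[E] ptr=3 lookahead=+ remaining=[+ num / num $]
Step 10: shift +. Stack=[E +] ptr=4 lookahead=num remaining=[num / num $]
Step 11: shift num. Stack=[E + num] ptr=5 lookahead=/ remaining=[/ num $]
Step 12: reduce F->num. Stack=[E + F] ptr=5 lookahead=/ remaining=[/ num $]
Step 13: reduce T->F. Stack=[E + T] ptr=5 lookahead=/ remaining=[/ num $]
Step 14: shift /. Stack=[E + T /] ptr=6 lookahead=num remaining=[num $]
Step 15: shift num. Stack=[E + T / num] ptr=7 lookahead=$ remaining=[$]
Step 16: reduce F->num. Stack=[E + T / F] ptr=7 lookahead=$ remaining=[$]
Step 17: reduce T->T / F. Stack=[E + T] ptr=7 lookahead=$ remaining=[$]
Step 18: reduce E->E + T. Stack=[E] ptr=7 lookahead=$ remaining=[$]
Step 19: accept. Stack=[E] ptr=7 lookahead=$ remaining=[$]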